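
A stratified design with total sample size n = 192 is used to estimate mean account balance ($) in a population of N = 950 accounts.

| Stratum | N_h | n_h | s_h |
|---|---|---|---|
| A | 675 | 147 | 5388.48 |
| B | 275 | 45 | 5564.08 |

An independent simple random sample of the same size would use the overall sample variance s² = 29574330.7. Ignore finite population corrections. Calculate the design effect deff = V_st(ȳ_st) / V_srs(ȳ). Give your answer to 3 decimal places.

deff ≈ 1.022

V̂(ȳ_st) = Σ W_h² s_h²/n_h, with W_h = N_h/N and N = 950:
  stratum A: (675/950)²·5388.48²/147 = 99718.5
  stratum B: (275/950)²·5564.08²/45 = 57649.1
V_st = 157368
V_srs = s²/n = 29574330.7/192 = 154033
deff = V_st / V_srs = 157368/154033 = 1.0216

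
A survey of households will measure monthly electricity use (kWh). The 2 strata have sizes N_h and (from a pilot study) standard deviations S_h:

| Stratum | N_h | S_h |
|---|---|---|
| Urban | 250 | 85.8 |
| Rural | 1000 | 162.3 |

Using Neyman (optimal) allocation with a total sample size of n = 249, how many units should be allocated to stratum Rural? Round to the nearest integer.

Neyman allocation: n_h = n · N_h S_h / Σ N_i S_i, with n = 249.
  stratum Urban: N_h·S_h = 250·85.8 = 21450.00
  stratum Rural: N_h·S_h = 1000·162.3 = 162300.00
Σ N_h S_h = 183750.00
n for stratum Rural = 249·162300.00/183750.00 = 219.933 → 220

220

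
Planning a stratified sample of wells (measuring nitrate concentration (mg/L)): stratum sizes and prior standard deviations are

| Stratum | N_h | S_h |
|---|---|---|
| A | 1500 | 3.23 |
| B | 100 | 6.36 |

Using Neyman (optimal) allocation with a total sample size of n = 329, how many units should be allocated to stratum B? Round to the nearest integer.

Neyman allocation: n_h = n · N_h S_h / Σ N_i S_i, with n = 329.
  stratum A: N_h·S_h = 1500·3.23 = 4845.00
  stratum B: N_h·S_h = 100·6.36 = 636.00
Σ N_h S_h = 5481.00
n for stratum B = 329·636.00/5481.00 = 38.176 → 38

38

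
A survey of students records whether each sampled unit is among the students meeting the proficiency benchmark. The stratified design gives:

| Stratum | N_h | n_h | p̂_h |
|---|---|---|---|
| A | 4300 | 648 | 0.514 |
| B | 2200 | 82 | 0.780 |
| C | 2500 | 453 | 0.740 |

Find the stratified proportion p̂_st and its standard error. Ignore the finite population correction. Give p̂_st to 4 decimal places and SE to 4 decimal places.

p̂_st ≈ 0.6418, SE ≈ 0.0157

N = 9000; stratum weights W_h = N_h/N.
p̂_st = Σ W_h p̂_h = (4300·0.514 + 2200·0.780 + 2500·0.740)/9000 = 0.64180
V̂(p̂_st) = Σ W_h² p̂_h(1−p̂_h)/(n_h−1):
  stratum A: (4300/9000)²·0.514·0.486/647 = 8.81347e-05
  stratum B: (2200/9000)²·0.780·0.220/81 = 0.000126588
  stratum C: (2500/9000)²·0.740·0.260/452 = 3.28444e-05
V̂(p̂_st) = 0.000247567; SE = √V̂ = 0.0157343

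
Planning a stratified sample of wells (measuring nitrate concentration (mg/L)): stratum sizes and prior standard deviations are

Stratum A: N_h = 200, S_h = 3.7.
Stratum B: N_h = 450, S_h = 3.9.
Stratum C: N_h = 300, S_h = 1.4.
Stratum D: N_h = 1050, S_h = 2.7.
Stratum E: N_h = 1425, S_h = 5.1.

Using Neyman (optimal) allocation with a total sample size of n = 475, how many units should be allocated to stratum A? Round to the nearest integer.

Neyman allocation: n_h = n · N_h S_h / Σ N_i S_i, with n = 475.
  stratum A: N_h·S_h = 200·3.7 = 740.00
  stratum B: N_h·S_h = 450·3.9 = 1755.00
  stratum C: N_h·S_h = 300·1.4 = 420.00
  stratum D: N_h·S_h = 1050·2.7 = 2835.00
  stratum E: N_h·S_h = 1425·5.1 = 7267.50
Σ N_h S_h = 13017.50
n for stratum A = 475·740.00/13017.50 = 27.002 → 27

27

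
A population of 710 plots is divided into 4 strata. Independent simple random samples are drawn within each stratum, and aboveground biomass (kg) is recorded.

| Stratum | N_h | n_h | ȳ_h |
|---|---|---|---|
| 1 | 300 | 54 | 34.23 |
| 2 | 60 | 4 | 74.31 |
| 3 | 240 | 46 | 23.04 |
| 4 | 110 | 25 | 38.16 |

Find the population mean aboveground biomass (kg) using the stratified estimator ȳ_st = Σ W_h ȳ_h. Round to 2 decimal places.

N = Σ N_h = 710. Stratum weights W_h = N_h/N.
ȳ_st = (300·34.23 + 60·74.31 + 240·23.04 + 110·38.16) / 710 = 34.4434

ȳ_st ≈ 34.44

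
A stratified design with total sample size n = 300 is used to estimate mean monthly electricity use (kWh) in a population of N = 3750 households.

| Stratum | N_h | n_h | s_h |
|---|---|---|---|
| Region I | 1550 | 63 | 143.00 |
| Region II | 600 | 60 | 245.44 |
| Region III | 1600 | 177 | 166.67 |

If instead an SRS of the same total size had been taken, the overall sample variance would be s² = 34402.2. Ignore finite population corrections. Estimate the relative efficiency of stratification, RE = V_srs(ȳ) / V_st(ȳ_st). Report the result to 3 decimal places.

V̂(ȳ_st) = Σ W_h² s_h²/n_h, with W_h = N_h/N and N = 3750:
  stratum Region I: (1550/3750)²·143.00²/63 = 55.4539
  stratum Region II: (600/3750)²·245.44²/60 = 25.7027
  stratum Region III: (1600/3750)²·166.67²/177 = 28.5706
V_st = 109.727
V_srs = s²/n = 34402.2/300 = 114.674
Relative efficiency = V_srs / V_st = 114.674/109.727 = 1.0451

RE ≈ 1.045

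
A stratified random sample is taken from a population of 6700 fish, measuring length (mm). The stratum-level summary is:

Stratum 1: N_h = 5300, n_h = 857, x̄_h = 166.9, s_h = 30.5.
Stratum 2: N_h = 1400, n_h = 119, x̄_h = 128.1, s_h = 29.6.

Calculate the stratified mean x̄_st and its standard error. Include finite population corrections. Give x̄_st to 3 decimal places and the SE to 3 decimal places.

x̄_st ≈ 158.793, SE ≈ 0.929

x̄_st = Σ W_h x̄_h = (5300·166.9 + 1400·128.1)/6700 = 158.79254
V̂(x̄_st) = Σ W_h² (1 − n_h/N_h) s_h²/n_h, with W_h = N_h/N and N = 6700:
  stratum 1: (5300/6700)²·(1 − 857/5300)·30.5²/857 = 0.569405
  stratum 2: (1400/6700)²·(1 − 119/1400)·29.6²/119 = 0.294147
V̂(x̄_st) = 0.863552
SE(x̄_st) = √0.863552 = 0.929275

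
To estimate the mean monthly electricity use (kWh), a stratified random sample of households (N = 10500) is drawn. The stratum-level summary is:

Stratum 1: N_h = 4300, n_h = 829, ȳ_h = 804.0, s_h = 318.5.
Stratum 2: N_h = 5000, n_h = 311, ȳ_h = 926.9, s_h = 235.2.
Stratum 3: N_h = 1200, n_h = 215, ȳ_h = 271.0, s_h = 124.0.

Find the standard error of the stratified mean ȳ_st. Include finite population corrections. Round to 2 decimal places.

SE(ȳ_st) ≈ 7.43

V̂(ȳ_st) = Σ W_h² (1 − n_h/N_h) s_h²/n_h, with W_h = N_h/N and N = 10500:
  stratum 1: (4300/10500)²·(1 − 829/4300)·318.5²/829 = 16.5657
  stratum 2: (5000/10500)²·(1 − 311/5000)·235.2²/311 = 37.8256
  stratum 3: (1200/10500)²·(1 − 215/1200)·124.0²/215 = 0.766732
V̂(ȳ_st) = 55.158
SE(ȳ_st) = √55.158 = 7.42684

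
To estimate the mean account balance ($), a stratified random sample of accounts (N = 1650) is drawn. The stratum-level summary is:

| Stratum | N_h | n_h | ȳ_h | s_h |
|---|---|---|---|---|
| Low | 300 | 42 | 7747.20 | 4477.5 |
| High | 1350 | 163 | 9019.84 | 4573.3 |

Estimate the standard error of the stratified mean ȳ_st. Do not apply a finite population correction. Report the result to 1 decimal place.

V̂(ȳ_st) = Σ W_h² s_h²/n_h, with W_h = N_h/N and N = 1650:
  stratum Low: (300/1650)²·4477.5²/42 = 15779.6
  stratum High: (1350/1650)²·4573.3²/163 = 85895.7
V̂(ȳ_st) = 101675
SE(ȳ_st) = √101675 = 318.866

SE(ȳ_st) ≈ 318.9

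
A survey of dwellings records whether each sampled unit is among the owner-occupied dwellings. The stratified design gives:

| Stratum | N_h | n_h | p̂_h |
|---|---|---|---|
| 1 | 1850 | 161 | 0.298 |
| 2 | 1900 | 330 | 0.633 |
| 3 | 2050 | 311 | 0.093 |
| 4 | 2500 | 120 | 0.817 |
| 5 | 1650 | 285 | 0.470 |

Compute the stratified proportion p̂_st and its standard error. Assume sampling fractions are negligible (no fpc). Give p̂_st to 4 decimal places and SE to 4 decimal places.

p̂_st ≈ 0.4787, SE ≈ 0.0136

N = 9950; stratum weights W_h = N_h/N.
p̂_st = Σ W_h p̂_h = (1850·0.298 + 1900·0.633 + 2050·0.093 + 2500·0.817 + 1650·0.470)/9950 = 0.47866
V̂(p̂_st) = Σ W_h² p̂_h(1−p̂_h)/(n_h−1):
  stratum 1: (1850/9950)²·0.298·0.702/160 = 4.51992e-05
  stratum 2: (1900/9950)²·0.633·0.367/329 = 2.57475e-05
  stratum 3: (2050/9950)²·0.093·0.907/310 = 1.15502e-05
  stratum 4: (2500/9950)²·0.817·0.183/119 = 7.93159e-05
  stratum 5: (1650/9950)²·0.470·0.530/284 = 2.412e-05
V̂(p̂_st) = 0.000185933; SE = √V̂ = 0.0136357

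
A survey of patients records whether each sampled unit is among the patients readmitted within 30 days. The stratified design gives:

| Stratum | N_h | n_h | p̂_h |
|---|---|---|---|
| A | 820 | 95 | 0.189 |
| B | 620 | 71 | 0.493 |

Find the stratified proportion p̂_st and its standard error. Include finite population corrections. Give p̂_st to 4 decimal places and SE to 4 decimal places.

N = 1440; stratum weights W_h = N_h/N.
p̂_st = Σ W_h p̂_h = (820·0.189 + 620·0.493)/1440 = 0.31989
V̂(p̂_st) = Σ W_h² (1 − n_h/N_h) p̂_h(1−p̂_h)/(n_h−1):
  stratum A: (820/1440)²·(1 − 95/820)·0.189·0.811/94 = 0.0004675
  stratum B: (620/1440)²·(1 − 71/620)·0.493·0.507/70 = 0.000586133
V̂(p̂_st) = 0.00105363; SE = √V̂ = 0.0324597

p̂_st ≈ 0.3199, SE ≈ 0.0325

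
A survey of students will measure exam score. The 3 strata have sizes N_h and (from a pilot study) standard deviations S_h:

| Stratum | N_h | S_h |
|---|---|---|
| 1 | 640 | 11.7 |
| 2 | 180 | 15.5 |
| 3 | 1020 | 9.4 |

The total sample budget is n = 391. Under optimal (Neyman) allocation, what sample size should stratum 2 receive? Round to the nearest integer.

55

Neyman allocation: n_h = n · N_h S_h / Σ N_i S_i, with n = 391.
  stratum 1: N_h·S_h = 640·11.7 = 7488.00
  stratum 2: N_h·S_h = 180·15.5 = 2790.00
  stratum 3: N_h·S_h = 1020·9.4 = 9588.00
Σ N_h S_h = 19866.00
n for stratum 2 = 391·2790.00/19866.00 = 54.912 → 55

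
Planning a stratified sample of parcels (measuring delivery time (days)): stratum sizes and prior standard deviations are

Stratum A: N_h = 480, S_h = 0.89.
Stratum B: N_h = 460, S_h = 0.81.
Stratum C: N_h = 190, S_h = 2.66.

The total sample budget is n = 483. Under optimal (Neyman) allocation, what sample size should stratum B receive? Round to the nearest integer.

138

Neyman allocation: n_h = n · N_h S_h / Σ N_i S_i, with n = 483.
  stratum A: N_h·S_h = 480·0.89 = 427.20
  stratum B: N_h·S_h = 460·0.81 = 372.60
  stratum C: N_h·S_h = 190·2.66 = 505.40
Σ N_h S_h = 1305.20
n for stratum B = 483·372.60/1305.20 = 137.884 → 138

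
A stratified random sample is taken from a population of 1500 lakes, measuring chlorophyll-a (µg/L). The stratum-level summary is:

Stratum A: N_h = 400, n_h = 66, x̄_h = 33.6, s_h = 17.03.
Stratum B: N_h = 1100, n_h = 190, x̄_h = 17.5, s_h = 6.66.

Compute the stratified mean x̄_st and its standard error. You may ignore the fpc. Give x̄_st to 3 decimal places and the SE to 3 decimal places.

x̄_st ≈ 21.793, SE ≈ 0.662

x̄_st = Σ W_h x̄_h = (400·33.6 + 1100·17.5)/1500 = 21.79333
V̂(x̄_st) = Σ W_h² s_h²/n_h, with W_h = N_h/N and N = 1500:
  stratum A: (400/1500)²·17.03²/66 = 0.31248
  stratum B: (1100/1500)²·6.66²/190 = 0.125545
V̂(x̄_st) = 0.438025
SE(x̄_st) = √0.438025 = 0.661835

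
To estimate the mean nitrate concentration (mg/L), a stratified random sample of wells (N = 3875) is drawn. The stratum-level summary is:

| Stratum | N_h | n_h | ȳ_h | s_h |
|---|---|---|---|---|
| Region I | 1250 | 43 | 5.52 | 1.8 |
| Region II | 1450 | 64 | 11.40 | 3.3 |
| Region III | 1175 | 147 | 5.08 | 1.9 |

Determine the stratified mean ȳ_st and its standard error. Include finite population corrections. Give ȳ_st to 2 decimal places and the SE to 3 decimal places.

ȳ_st ≈ 7.59, SE ≈ 0.180

ȳ_st = Σ W_h ȳ_h = (1250·5.52 + 1450·11.40 + 1175·5.08)/3875 = 7.58684
V̂(ȳ_st) = Σ W_h² (1 − n_h/N_h) s_h²/n_h, with W_h = N_h/N and N = 3875:
  stratum Region I: (1250/3875)²·(1 − 43/1250)·1.8²/43 = 0.00757095
  stratum Region II: (1450/3875)²·(1 − 64/1450)·3.3²/64 = 0.0227738
  stratum Region III: (1175/3875)²·(1 − 147/1175)·1.9²/147 = 0.0019755
V̂(ȳ_st) = 0.0323203
SE(ȳ_st) = √0.0323203 = 0.179778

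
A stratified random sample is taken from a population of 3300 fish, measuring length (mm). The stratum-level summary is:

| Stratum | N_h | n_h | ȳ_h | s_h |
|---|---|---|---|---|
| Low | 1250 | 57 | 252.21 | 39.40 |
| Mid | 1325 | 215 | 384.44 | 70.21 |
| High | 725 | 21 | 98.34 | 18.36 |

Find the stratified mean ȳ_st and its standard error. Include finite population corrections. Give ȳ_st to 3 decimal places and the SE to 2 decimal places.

ȳ_st ≈ 271.498, SE ≈ 2.75

ȳ_st = Σ W_h ȳ_h = (1250·252.21 + 1325·384.44 + 725·98.34)/3300 = 271.49758
V̂(ȳ_st) = Σ W_h² (1 − n_h/N_h) s_h²/n_h, with W_h = N_h/N and N = 3300:
  stratum Low: (1250/3300)²·(1 − 57/1250)·39.40²/57 = 3.72941
  stratum Mid: (1325/3300)²·(1 − 215/1325)·70.21²/215 = 3.0965
  stratum High: (725/3300)²·(1 − 21/725)·18.36²/21 = 0.752331
V̂(ȳ_st) = 7.57824
SE(ȳ_st) = √7.57824 = 2.75286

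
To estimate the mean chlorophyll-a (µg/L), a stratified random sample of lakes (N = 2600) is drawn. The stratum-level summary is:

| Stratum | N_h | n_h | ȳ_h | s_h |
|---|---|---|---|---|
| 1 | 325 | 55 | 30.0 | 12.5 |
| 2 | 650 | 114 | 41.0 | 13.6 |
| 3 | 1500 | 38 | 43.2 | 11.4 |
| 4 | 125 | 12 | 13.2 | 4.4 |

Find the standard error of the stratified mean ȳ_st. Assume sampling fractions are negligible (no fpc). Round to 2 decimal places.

V̂(ȳ_st) = Σ W_h² s_h²/n_h, with W_h = N_h/N and N = 2600:
  stratum 1: (325/2600)²·12.5²/55 = 0.0443892
  stratum 2: (650/2600)²·13.6²/114 = 0.101404
  stratum 3: (1500/2600)²·11.4²/38 = 1.13831
  stratum 4: (125/2600)²·4.4²/12 = 0.00372904
V̂(ȳ_st) = 1.28784
SE(ȳ_st) = √1.28784 = 1.13483

SE(ȳ_st) ≈ 1.13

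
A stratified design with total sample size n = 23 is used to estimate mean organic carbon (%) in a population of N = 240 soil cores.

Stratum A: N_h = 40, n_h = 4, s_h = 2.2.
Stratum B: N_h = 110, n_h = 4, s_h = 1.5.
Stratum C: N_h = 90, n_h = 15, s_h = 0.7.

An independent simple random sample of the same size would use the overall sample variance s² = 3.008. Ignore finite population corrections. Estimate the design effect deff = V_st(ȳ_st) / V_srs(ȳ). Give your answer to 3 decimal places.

deff ≈ 1.196

V̂(ȳ_st) = Σ W_h² s_h²/n_h, with W_h = N_h/N and N = 240:
  stratum A: (40/240)²·2.2²/4 = 0.0336111
  stratum B: (110/240)²·1.5²/4 = 0.118164
  stratum C: (90/240)²·0.7²/15 = 0.00459375
V_st = 0.156369
V_srs = s²/n = 3.008/23 = 0.130783
deff = V_st / V_srs = 0.156369/0.130783 = 1.1956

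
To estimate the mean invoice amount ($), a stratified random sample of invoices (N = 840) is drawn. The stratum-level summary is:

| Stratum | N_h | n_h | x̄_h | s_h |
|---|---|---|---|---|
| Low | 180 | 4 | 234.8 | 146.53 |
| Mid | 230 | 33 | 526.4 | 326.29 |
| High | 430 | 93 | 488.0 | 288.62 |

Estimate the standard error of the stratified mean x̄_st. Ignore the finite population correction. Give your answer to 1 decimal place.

SE(x̄_st) ≈ 26.9

V̂(x̄_st) = Σ W_h² s_h²/n_h, with W_h = N_h/N and N = 840:
  stratum Low: (180/840)²·146.53²/4 = 246.479
  stratum Mid: (230/840)²·326.29²/33 = 241.875
  stratum High: (430/840)²·288.62²/93 = 234.719
V̂(x̄_st) = 723.073
SE(x̄_st) = √723.073 = 26.89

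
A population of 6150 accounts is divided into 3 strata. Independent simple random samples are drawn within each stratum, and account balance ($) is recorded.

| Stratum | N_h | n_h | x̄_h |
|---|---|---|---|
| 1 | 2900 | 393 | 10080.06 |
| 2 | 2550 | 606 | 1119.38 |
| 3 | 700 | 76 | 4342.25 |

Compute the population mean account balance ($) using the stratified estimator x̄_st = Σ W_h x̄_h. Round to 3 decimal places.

x̄_st ≈ 5711.572

N = Σ N_h = 6150. Stratum weights W_h = N_h/N.
x̄_st = (2900·10080.06 + 2550·1119.38 + 700·4342.25) / 6150 = 5711.57203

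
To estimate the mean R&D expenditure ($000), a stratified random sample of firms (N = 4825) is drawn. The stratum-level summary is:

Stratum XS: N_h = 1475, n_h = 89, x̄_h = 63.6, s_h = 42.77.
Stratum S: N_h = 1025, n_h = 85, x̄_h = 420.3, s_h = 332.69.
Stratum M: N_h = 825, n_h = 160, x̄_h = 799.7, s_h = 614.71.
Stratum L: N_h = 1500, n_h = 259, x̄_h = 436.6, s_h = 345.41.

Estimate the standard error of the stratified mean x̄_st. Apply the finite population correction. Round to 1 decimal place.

V̂(x̄_st) = Σ W_h² (1 − n_h/N_h) s_h²/n_h, with W_h = N_h/N and N = 4825:
  stratum XS: (1475/4825)²·(1 − 89/1475)·42.77²/89 = 1.80488
  stratum S: (1025/4825)²·(1 − 85/1025)·332.69²/85 = 53.8912
  stratum M: (825/4825)²·(1 − 160/825)·614.71²/160 = 55.6547
  stratum L: (1500/4825)²·(1 − 259/1500)·345.41²/259 = 36.8331
V̂(x̄_st) = 148.184
SE(x̄_st) = √148.184 = 12.1731

SE(x̄_st) ≈ 12.2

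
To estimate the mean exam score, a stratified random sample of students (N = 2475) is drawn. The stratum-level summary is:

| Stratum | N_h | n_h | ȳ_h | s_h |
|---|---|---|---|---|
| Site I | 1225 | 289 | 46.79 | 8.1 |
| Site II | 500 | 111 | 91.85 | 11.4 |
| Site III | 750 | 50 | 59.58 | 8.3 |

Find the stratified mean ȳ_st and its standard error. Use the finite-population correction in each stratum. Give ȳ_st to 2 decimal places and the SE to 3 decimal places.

ȳ_st ≈ 59.77, SE ≈ 0.445

ȳ_st = Σ W_h ȳ_h = (1225·46.79 + 500·91.85 + 750·59.58)/2475 = 59.76879
V̂(ȳ_st) = Σ W_h² (1 − n_h/N_h) s_h²/n_h, with W_h = N_h/N and N = 2475:
  stratum Site I: (1225/2475)²·(1 − 289/1225)·8.1²/289 = 0.0424946
  stratum Site II: (500/2475)²·(1 − 111/500)·11.4²/111 = 0.0371754
  stratum Site III: (750/2475)²·(1 − 50/750)·8.3²/50 = 0.118085
V̂(ȳ_st) = 0.197755
SE(ȳ_st) = √0.197755 = 0.444697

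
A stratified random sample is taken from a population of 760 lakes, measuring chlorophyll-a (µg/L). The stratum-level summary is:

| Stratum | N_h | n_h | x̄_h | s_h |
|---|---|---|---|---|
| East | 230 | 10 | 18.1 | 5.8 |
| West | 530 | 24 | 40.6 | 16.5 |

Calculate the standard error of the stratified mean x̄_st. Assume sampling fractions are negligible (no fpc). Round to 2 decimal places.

SE(x̄_st) ≈ 2.41

V̂(x̄_st) = Σ W_h² s_h²/n_h, with W_h = N_h/N and N = 760:
  stratum East: (230/760)²·5.8²/10 = 0.308095
  stratum West: (530/760)²·16.5²/24 = 5.51672
V̂(x̄_st) = 5.82482
SE(x̄_st) = √5.82482 = 2.41347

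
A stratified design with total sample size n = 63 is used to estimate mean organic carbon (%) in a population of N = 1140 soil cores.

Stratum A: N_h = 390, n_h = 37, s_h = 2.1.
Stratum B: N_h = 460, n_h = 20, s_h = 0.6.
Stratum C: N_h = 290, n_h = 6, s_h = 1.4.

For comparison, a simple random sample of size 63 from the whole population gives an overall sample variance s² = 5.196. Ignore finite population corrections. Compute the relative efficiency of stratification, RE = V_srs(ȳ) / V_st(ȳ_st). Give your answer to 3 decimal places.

V̂(ȳ_st) = Σ W_h² s_h²/n_h, with W_h = N_h/N and N = 1140:
  stratum A: (390/1140)²·2.1²/37 = 0.0139494
  stratum B: (460/1140)²·0.6²/20 = 0.00293075
  stratum C: (290/1140)²·1.4²/6 = 0.0211393
V_st = 0.0380195
V_srs = s²/n = 5.196/63 = 0.0824762
Relative efficiency = V_srs / V_st = 0.0824762/0.0380195 = 2.1693

RE ≈ 2.169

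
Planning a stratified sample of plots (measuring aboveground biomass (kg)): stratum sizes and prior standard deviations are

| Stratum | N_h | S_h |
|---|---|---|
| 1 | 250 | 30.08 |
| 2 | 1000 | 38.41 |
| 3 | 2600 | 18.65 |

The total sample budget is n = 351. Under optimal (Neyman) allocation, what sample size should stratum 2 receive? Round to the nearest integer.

143

Neyman allocation: n_h = n · N_h S_h / Σ N_i S_i, with n = 351.
  stratum 1: N_h·S_h = 250·30.08 = 7520.00
  stratum 2: N_h·S_h = 1000·38.41 = 38410.00
  stratum 3: N_h·S_h = 2600·18.65 = 48490.00
Σ N_h S_h = 94420.00
n for stratum 2 = 351·38410.00/94420.00 = 142.787 → 143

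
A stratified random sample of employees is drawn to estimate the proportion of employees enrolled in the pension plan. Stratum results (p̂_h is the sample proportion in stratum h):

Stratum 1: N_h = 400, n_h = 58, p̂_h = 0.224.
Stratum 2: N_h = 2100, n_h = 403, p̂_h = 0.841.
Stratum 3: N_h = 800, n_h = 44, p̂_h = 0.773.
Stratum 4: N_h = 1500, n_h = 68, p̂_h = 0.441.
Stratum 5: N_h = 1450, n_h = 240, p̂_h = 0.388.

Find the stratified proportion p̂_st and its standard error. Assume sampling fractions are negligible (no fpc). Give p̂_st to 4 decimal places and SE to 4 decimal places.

p̂_st ≈ 0.5917, SE ≈ 0.0196

N = 6250; stratum weights W_h = N_h/N.
p̂_st = Σ W_h p̂_h = (400·0.224 + 2100·0.841 + 800·0.773 + 1500·0.441 + 1450·0.388)/6250 = 0.59171
V̂(p̂_st) = Σ W_h² p̂_h(1−p̂_h)/(n_h−1):
  stratum 1: (400/6250)²·0.224·0.776/57 = 1.24909e-05
  stratum 2: (2100/6250)²·0.841·0.159/402 = 3.75531e-05
  stratum 3: (800/6250)²·0.773·0.227/43 = 6.68585e-05
  stratum 4: (1500/6250)²·0.441·0.559/67 = 0.000211933
  stratum 5: (1450/6250)²·0.388·0.612/239 = 5.34763e-05
V̂(p̂_st) = 0.000382312; SE = √V̂ = 0.0195528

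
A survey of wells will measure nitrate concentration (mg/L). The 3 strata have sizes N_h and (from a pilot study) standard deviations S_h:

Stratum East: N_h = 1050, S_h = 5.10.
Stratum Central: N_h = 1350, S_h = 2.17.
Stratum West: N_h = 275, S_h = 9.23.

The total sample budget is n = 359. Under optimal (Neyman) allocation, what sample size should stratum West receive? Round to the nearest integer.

84

Neyman allocation: n_h = n · N_h S_h / Σ N_i S_i, with n = 359.
  stratum East: N_h·S_h = 1050·5.10 = 5355.00
  stratum Central: N_h·S_h = 1350·2.17 = 2929.50
  stratum West: N_h·S_h = 275·9.23 = 2538.25
Σ N_h S_h = 10822.75
n for stratum West = 359·2538.25/10822.75 = 84.196 → 84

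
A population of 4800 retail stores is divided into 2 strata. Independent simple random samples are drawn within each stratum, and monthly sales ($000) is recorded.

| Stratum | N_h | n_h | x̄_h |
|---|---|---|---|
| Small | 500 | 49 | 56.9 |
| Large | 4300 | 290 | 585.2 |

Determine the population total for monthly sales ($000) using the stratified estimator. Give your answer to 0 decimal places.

τ̂_st ≈ 2544810

τ̂_st = Σ N_h x̄_h = 500·56.9 + 4300·585.2 = 2544810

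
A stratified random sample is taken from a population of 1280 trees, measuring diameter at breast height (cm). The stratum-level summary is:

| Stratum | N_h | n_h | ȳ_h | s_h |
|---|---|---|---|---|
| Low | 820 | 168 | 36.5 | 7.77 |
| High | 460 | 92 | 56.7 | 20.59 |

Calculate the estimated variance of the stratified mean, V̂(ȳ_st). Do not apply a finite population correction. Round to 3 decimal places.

V̂(ȳ_st) ≈ 0.743

V̂(ȳ_st) = Σ W_h² s_h²/n_h, with W_h = N_h/N and N = 1280:
  stratum Low: (820/1280)²·7.77²/168 = 0.147483
  stratum High: (460/1280)²·20.59²/92 = 0.595142
V̂(ȳ_st) = 0.742624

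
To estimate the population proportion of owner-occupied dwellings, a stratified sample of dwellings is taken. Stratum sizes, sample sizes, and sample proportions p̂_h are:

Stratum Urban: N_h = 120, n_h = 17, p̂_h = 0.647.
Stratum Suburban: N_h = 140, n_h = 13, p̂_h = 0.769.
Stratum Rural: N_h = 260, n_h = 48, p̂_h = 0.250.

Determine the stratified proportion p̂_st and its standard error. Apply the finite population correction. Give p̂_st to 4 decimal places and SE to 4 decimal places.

N = 520; stratum weights W_h = N_h/N.
p̂_st = Σ W_h p̂_h = (120·0.647 + 140·0.769 + 260·0.250)/520 = 0.48135
V̂(p̂_st) = Σ W_h² (1 − n_h/N_h) p̂_h(1−p̂_h)/(n_h−1):
  stratum Urban: (120/520)²·(1 − 17/120)·0.647·0.353/16 = 0.000652485
  stratum Suburban: (140/520)²·(1 − 13/140)·0.769·0.231/12 = 0.000973379
  stratum Rural: (260/520)²·(1 − 48/260)·0.250·0.750/47 = 0.000813216
V̂(p̂_st) = 0.00243908; SE = √V̂ = 0.0493871

p̂_st ≈ 0.4813, SE ≈ 0.0494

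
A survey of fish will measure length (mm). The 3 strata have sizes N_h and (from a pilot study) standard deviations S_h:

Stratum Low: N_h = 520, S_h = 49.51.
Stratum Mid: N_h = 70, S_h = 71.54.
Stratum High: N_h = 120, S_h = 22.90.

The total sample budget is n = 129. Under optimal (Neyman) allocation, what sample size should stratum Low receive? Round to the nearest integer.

Neyman allocation: n_h = n · N_h S_h / Σ N_i S_i, with n = 129.
  stratum Low: N_h·S_h = 520·49.51 = 25745.20
  stratum Mid: N_h·S_h = 70·71.54 = 5007.80
  stratum High: N_h·S_h = 120·22.90 = 2748.00
Σ N_h S_h = 33501.00
n for stratum Low = 129·25745.20/33501.00 = 99.135 → 99

99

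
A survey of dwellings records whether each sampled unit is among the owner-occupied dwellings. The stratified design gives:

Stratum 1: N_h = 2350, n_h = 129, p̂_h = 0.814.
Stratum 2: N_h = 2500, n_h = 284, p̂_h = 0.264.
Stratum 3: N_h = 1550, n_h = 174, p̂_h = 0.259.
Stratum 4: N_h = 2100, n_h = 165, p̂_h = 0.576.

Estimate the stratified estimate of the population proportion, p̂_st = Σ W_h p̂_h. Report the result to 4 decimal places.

N = 8500; stratum weights W_h = N_h/N.
p̂_st = Σ W_h p̂_h = (2350·0.814 + 2500·0.264 + 1550·0.259 + 2100·0.576)/8500 = 0.49223

p̂_st ≈ 0.4922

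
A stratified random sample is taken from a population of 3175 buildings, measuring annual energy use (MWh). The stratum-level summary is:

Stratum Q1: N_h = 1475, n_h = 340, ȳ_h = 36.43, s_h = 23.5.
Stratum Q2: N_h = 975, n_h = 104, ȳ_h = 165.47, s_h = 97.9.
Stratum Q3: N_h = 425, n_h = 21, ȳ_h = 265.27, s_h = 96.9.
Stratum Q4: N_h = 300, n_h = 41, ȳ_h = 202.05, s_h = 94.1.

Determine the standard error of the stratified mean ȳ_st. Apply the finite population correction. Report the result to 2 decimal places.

V̂(ȳ_st) = Σ W_h² (1 − n_h/N_h) s_h²/n_h, with W_h = N_h/N and N = 3175:
  stratum Q1: (1475/3175)²·(1 − 340/1475)·23.5²/340 = 0.269747
  stratum Q2: (975/3175)²·(1 − 104/975)·97.9²/104 = 7.76368
  stratum Q3: (425/3175)²·(1 − 21/425)·96.9²/21 = 7.61572
  stratum Q4: (300/3175)²·(1 − 41/300)·94.1²/41 = 1.66467
V̂(ȳ_st) = 17.3138
SE(ȳ_st) = √17.3138 = 4.16099

SE(ȳ_st) ≈ 4.16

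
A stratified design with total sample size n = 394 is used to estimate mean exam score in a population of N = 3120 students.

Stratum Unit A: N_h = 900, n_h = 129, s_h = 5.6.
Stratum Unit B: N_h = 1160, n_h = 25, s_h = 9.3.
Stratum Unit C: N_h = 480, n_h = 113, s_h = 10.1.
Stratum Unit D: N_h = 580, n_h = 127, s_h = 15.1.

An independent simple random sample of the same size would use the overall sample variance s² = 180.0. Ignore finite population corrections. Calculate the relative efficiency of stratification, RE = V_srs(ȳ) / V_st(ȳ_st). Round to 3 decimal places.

RE ≈ 0.785

V̂(ȳ_st) = Σ W_h² s_h²/n_h, with W_h = N_h/N and N = 3120:
  stratum Unit A: (900/3120)²·5.6²/129 = 0.0202284
  stratum Unit B: (1160/3120)²·9.3²/25 = 0.478225
  stratum Unit C: (480/3120)²·10.1²/113 = 0.0213667
  stratum Unit D: (580/3120)²·15.1²/127 = 0.0620436
V_st = 0.581864
V_srs = s²/n = 180.0/394 = 0.456853
Relative efficiency = V_srs / V_st = 0.456853/0.581864 = 0.7852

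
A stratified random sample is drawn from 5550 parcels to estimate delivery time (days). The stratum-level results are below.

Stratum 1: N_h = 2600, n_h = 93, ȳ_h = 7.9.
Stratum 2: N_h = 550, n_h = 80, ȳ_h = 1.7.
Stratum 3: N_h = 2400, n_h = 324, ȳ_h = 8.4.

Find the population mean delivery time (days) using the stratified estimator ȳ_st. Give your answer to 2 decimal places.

ȳ_st ≈ 7.50

N = Σ N_h = 5550. Stratum weights W_h = N_h/N.
ȳ_st = (2600·7.9 + 550·1.7 + 2400·8.4) / 5550 = 7.5018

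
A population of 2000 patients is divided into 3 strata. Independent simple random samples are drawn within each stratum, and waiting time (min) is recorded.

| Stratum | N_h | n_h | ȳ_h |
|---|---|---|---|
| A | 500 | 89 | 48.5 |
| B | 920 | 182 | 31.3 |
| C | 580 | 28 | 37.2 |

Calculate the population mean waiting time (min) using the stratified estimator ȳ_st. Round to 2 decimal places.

ȳ_st ≈ 37.31

N = Σ N_h = 2000. Stratum weights W_h = N_h/N.
ȳ_st = (500·48.5 + 920·31.3 + 580·37.2) / 2000 = 37.3110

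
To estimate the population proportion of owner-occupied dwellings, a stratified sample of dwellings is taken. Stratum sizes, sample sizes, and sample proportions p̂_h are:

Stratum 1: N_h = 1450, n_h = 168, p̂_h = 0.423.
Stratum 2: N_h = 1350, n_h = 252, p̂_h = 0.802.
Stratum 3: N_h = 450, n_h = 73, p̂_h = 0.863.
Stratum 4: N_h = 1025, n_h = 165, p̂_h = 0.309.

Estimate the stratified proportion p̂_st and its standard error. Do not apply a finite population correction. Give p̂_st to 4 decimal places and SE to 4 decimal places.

N = 4275; stratum weights W_h = N_h/N.
p̂_st = Σ W_h p̂_h = (1450·0.423 + 1350·0.802 + 450·0.863 + 1025·0.309)/4275 = 0.56167
V̂(p̂_st) = Σ W_h² p̂_h(1−p̂_h)/(n_h−1):
  stratum 1: (1450/4275)²·0.423·0.577/167 = 0.000168137
  stratum 2: (1350/4275)²·0.802·0.198/251 = 6.30901e-05
  stratum 3: (450/4275)²·0.863·0.137/72 = 1.8195e-05
  stratum 4: (1025/4275)²·0.309·0.691/164 = 7.48459e-05
V̂(p̂_st) = 0.000324268; SE = √V̂ = 0.0180074

p̂_st ≈ 0.5617, SE ≈ 0.0180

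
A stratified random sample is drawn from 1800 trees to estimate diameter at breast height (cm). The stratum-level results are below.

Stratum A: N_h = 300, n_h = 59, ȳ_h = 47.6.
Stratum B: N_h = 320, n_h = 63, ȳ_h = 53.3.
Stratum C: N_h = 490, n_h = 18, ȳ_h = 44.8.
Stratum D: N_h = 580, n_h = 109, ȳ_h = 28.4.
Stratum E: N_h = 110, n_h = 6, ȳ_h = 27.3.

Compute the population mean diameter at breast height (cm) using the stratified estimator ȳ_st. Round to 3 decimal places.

N = Σ N_h = 1800. Stratum weights W_h = N_h/N.
ȳ_st = (300·47.6 + 320·53.3 + 490·44.8 + 580·28.4 + 110·27.3) / 1800 = 40.42389

ȳ_st ≈ 40.424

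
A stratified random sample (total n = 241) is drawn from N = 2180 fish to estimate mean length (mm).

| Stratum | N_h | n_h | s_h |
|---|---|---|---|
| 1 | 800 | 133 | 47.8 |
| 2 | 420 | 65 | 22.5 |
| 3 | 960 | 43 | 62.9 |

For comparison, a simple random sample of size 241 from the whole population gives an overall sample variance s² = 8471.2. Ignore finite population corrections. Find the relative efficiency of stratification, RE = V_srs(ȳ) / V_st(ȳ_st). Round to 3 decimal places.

RE ≈ 1.719

V̂(ȳ_st) = Σ W_h² s_h²/n_h, with W_h = N_h/N and N = 2180:
  stratum 1: (800/2180)²·47.8²/133 = 2.31351
  stratum 2: (420/2180)²·22.5²/65 = 0.289093
  stratum 3: (960/2180)²·62.9²/43 = 17.8428
V_st = 20.4454
V_srs = s²/n = 8471.2/241 = 35.1502
Relative efficiency = V_srs / V_st = 35.1502/20.4454 = 1.7192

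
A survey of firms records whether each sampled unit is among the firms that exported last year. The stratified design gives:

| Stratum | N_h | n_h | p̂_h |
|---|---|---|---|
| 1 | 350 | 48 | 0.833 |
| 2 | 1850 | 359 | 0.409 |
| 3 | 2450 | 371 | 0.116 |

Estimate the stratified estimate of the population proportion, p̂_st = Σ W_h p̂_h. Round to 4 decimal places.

p̂_st ≈ 0.2865

N = 4650; stratum weights W_h = N_h/N.
p̂_st = Σ W_h p̂_h = (350·0.833 + 1850·0.409 + 2450·0.116)/4650 = 0.28654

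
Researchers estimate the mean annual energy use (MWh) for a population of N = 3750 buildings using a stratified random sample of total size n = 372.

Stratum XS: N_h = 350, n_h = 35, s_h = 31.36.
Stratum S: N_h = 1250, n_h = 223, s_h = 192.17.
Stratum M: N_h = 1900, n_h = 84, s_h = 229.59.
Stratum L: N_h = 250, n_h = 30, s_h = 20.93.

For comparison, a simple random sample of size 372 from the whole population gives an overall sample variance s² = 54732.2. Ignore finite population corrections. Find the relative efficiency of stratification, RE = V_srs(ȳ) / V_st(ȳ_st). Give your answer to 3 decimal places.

V̂(ȳ_st) = Σ W_h² s_h²/n_h, with W_h = N_h/N and N = 3750:
  stratum XS: (350/3750)²·31.36²/35 = 0.24477
  stratum S: (1250/3750)²·192.17²/223 = 18.4003
  stratum M: (1900/3750)²·229.59²/84 = 161.091
  stratum L: (250/3750)²·20.93²/30 = 0.0648985
V_st = 179.801
V_srs = s²/n = 54732.2/372 = 147.13
Relative efficiency = V_srs / V_st = 147.13/179.801 = 0.8183

RE ≈ 0.818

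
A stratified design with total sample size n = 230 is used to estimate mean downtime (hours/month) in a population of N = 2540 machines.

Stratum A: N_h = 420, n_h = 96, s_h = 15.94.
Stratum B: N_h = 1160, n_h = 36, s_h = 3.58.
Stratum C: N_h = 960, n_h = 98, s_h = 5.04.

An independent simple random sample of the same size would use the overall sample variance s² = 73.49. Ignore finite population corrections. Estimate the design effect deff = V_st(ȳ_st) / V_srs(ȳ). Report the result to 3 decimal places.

V̂(ȳ_st) = Σ W_h² s_h²/n_h, with W_h = N_h/N and N = 2540:
  stratum A: (420/2540)²·15.94²/96 = 0.0723663
  stratum B: (1160/2540)²·3.58²/36 = 0.0742527
  stratum C: (960/2540)²·5.04²/98 = 0.0370263
V_st = 0.183645
V_srs = s²/n = 73.49/230 = 0.319522
deff = V_st / V_srs = 0.183645/0.319522 = 0.5748

deff ≈ 0.575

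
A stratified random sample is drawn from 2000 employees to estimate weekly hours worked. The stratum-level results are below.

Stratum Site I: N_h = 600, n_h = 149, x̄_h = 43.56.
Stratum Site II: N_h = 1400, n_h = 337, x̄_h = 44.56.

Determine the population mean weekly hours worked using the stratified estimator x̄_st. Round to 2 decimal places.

N = Σ N_h = 2000. Stratum weights W_h = N_h/N.
x̄_st = (600·43.56 + 1400·44.56) / 2000 = 44.2600

x̄_st ≈ 44.26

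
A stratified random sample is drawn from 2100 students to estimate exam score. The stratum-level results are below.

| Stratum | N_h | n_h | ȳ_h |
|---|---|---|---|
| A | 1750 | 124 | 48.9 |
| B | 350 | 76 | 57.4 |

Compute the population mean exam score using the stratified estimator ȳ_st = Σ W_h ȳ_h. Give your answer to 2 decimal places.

ȳ_st ≈ 50.32

N = Σ N_h = 2100. Stratum weights W_h = N_h/N.
ȳ_st = (1750·48.9 + 350·57.4) / 2100 = 50.3167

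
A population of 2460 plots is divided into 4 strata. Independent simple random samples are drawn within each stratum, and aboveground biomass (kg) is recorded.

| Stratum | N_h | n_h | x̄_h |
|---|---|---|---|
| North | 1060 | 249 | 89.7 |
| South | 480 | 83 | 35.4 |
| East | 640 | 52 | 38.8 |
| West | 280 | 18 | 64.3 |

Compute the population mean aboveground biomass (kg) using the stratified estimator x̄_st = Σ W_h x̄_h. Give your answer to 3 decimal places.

x̄_st ≈ 62.972

N = Σ N_h = 2460. Stratum weights W_h = N_h/N.
x̄_st = (1060·89.7 + 480·35.4 + 640·38.8 + 280·64.3) / 2460 = 62.97154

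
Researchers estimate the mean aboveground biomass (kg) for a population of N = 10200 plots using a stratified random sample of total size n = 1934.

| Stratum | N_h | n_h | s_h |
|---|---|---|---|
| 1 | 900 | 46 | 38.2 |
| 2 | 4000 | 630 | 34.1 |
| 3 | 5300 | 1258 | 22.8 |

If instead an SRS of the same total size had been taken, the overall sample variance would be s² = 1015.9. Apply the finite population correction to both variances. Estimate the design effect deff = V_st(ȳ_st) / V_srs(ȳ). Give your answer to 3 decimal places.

V̂(ȳ_st) = Σ W_h² (1 − n_h/N_h) s_h²/n_h, with W_h = N_h/N and N = 10200:
  stratum 1: (900/10200)²·(1 − 46/900)·38.2²/46 = 0.234352
  stratum 2: (4000/10200)²·(1 − 630/4000)·34.1²/630 = 0.239143
  stratum 3: (5300/10200)²·(1 − 1258/5300)·22.8²/1258 = 0.0850865
V_st = 0.558582
V_srs = (1 − 1934/10200)·1015.9/1934 = 0.425686
deff = V_st / V_srs = 0.558582/0.425686 = 1.3122

deff ≈ 1.312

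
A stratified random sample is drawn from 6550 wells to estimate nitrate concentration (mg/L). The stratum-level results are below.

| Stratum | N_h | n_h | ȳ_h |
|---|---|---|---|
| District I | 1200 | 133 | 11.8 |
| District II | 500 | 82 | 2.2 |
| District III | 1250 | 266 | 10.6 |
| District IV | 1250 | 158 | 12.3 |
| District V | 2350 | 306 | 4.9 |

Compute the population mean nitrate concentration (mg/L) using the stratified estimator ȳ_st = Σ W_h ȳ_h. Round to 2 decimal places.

N = Σ N_h = 6550. Stratum weights W_h = N_h/N.
ȳ_st = (1200·11.8 + 500·2.2 + 1250·10.6 + 1250·12.3 + 2350·4.9) / 6550 = 8.4580

ȳ_st ≈ 8.46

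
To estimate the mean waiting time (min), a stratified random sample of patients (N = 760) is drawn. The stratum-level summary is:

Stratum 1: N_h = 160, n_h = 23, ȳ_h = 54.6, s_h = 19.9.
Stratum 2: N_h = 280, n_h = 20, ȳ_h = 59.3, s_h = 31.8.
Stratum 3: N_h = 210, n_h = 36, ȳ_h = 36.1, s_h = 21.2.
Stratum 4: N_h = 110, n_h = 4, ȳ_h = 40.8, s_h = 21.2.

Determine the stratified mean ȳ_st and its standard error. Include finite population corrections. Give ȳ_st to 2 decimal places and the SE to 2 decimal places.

ȳ_st ≈ 49.22, SE ≈ 3.18

ȳ_st = Σ W_h ȳ_h = (160·54.6 + 280·59.3 + 210·36.1 + 110·40.8)/760 = 49.22237
V̂(ȳ_st) = Σ W_h² (1 − n_h/N_h) s_h²/n_h, with W_h = N_h/N and N = 760:
  stratum 1: (160/760)²·(1 − 23/160)·19.9²/23 = 0.653419
  stratum 2: (280/760)²·(1 − 20/280)·31.8²/20 = 6.37277
  stratum 3: (210/760)²·(1 − 36/210)·21.2²/36 = 0.789788
  stratum 4: (110/760)²·(1 − 4/110)·21.2²/4 = 2.26821
V̂(ȳ_st) = 10.0842
SE(ȳ_st) = √10.0842 = 3.17556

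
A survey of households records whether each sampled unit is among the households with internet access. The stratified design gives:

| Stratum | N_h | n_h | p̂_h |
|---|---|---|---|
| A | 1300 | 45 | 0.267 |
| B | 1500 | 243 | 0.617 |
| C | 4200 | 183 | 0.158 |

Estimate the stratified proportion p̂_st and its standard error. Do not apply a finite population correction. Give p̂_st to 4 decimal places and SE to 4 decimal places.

N = 7000; stratum weights W_h = N_h/N.
p̂_st = Σ W_h p̂_h = (1300·0.267 + 1500·0.617 + 4200·0.158)/7000 = 0.27660
V̂(p̂_st) = Σ W_h² p̂_h(1−p̂_h)/(n_h−1):
  stratum A: (1300/7000)²·0.267·0.733/44 = 0.00015341
  stratum B: (1500/7000)²·0.617·0.383/242 = 4.48389e-05
  stratum C: (4200/7000)²·0.158·0.842/182 = 0.000263148
V̂(p̂_st) = 0.000461397; SE = √V̂ = 0.0214802

p̂_st ≈ 0.2766, SE ≈ 0.0215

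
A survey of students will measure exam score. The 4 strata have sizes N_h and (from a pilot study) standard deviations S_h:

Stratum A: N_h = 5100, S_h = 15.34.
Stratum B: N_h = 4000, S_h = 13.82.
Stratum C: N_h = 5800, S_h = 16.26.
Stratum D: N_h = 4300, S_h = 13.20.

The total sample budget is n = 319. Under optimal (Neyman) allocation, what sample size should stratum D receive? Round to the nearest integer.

Neyman allocation: n_h = n · N_h S_h / Σ N_i S_i, with n = 319.
  stratum A: N_h·S_h = 5100·15.34 = 78234.00
  stratum B: N_h·S_h = 4000·13.82 = 55280.00
  stratum C: N_h·S_h = 5800·16.26 = 94308.00
  stratum D: N_h·S_h = 4300·13.20 = 56760.00
Σ N_h S_h = 284582.00
n for stratum D = 319·56760.00/284582.00 = 63.625 → 64

64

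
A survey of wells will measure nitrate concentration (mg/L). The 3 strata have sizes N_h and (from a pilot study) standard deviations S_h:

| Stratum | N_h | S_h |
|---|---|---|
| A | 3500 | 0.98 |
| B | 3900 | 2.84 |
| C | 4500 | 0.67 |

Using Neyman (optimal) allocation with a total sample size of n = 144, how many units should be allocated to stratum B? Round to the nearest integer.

Neyman allocation: n_h = n · N_h S_h / Σ N_i S_i, with n = 144.
  stratum A: N_h·S_h = 3500·0.98 = 3430.00
  stratum B: N_h·S_h = 3900·2.84 = 11076.00
  stratum C: N_h·S_h = 4500·0.67 = 3015.00
Σ N_h S_h = 17521.00
n for stratum B = 144·11076.00/17521.00 = 91.030 → 91

91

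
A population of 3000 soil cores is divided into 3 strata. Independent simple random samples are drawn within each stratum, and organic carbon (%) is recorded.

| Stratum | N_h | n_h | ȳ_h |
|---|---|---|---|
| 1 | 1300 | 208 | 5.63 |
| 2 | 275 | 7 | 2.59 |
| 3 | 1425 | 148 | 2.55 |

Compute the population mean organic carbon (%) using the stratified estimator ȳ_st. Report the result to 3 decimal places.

ȳ_st ≈ 3.888

N = Σ N_h = 3000. Stratum weights W_h = N_h/N.
ȳ_st = (1300·5.63 + 275·2.59 + 1425·2.55) / 3000 = 3.88833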